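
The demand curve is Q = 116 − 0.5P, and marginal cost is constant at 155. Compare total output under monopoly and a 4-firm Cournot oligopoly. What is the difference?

Total output rises by 11.55

Inverting demand: P = 232 − 2Q.
A monopolist chooses Q where MR = MC. MR = 232 − 4Q; setting this equal to 155 gives Q = 19.25 and P = 193.5.
Cournot with 4 identical firms: the symmetric best-response condition is 232 − 10q = 155. Each firm produces q = 7.7, total output Q = 30.8, price P = 170.4.
Change in total output: 30.8 − 19.25 = 11.55.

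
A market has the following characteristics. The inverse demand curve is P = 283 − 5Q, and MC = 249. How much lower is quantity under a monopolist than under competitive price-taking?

Quantity falls by 3.4

Perfect competition: P = MC = 249, so 283 − 5Q = 249 and Q = 6.8.
A monopolist chooses Q where MR = MC. MR = 283 − 10Q; setting this equal to 249 gives Q = 3.4 and P = 266.
Change in quantity: 3.4 − 6.8 = −3.4.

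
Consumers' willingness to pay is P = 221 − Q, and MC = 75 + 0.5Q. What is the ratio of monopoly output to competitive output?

Q_m/Q_c = 0.6

Monopoly sets MR = MC: 221 − 2Q = 75 + 0.5Q ⇒ Q = 58.4, P = 221 − 58.4 = 162.6.
Under competition P = MC: 221 − Q = 75 + 0.5Q ⇒ Q = 292/3, P = 371/3.
Ratio Q_m/Q_c = 58.4/(292/3) = 0.6.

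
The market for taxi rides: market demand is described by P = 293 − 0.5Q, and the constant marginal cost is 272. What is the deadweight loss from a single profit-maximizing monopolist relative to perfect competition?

Competitive firms price at marginal cost: P = 272, giving Q = 42.
A monopolist chooses Q where MR = MC. MR = 293 − Q; setting this equal to 272 gives Q = 21 and P = 282.5.
DWL is the triangle between Q = 21 and Q = 42: ½·(42 − 21)·(282.5 − 272) = 110.25.

DWL = 110.25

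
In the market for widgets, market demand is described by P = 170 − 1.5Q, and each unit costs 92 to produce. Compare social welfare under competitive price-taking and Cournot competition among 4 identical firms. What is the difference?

Perfect competition: P = MC = 92, so 170 − 1.5Q = 92 and Q = 52.
CS = ½·(170 − 92)·52 = 2028; PS = (92 − 92)·52 = 0; TS = 2028.
In a 4-firm Cournot equilibrium, symmetry and the first-order condition give q = (170 − 92)/(7.5) = 10.4. So Q = 41.6 and P = 107.6.
CS = ½·(170 − 107.6)·41.6 = 1297.92; PS = (107.6 − 92)·41.6 = 648.96; TS = 1946.88.
Change in social welfare: 1946.88 − 2028 = −81.12.

Social welfare falls by 81.12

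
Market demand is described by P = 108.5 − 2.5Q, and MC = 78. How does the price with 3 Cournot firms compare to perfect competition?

With 3 symmetric Cournot firms, each firm's FOC gives 108.5 − 10q = 78, so q = 3.05, Q = 3·3.05 = 9.15, and P = 85.625.
Perfect competition: P = MC = 78, so 108.5 − 2.5Q = 78 and Q = 12.2.

Cournot: P = 85.625; Competition: P = 78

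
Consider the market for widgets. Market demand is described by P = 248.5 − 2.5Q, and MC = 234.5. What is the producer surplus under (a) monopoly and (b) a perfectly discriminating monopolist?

Monopoly: PS = 19.6; Perfect PD: PS = 39.2

A monopolist chooses Q where MR = MC. MR = 248.5 − 5Q; setting this equal to 234.5 gives Q = 2.8 and P = 241.5.
PS = (241.5 − 234.5)·2.8 = 19.6.
With perfect price discrimination, output is the efficient level Q = 5.6 (where demand meets MC), but every buyer pays their willingness to pay: CS = 0 and PS = total surplus.
PS = ½·(248.5 − 234.5)·5.6 = 39.2.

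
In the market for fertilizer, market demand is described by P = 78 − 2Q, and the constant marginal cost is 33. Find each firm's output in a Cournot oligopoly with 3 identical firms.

q_i = 5.625

Cournot with 3 identical firms: the symmetric best-response condition is 78 − 8q = 33. Each firm produces q = 5.625, total output Q = 16.875, price P = 44.25.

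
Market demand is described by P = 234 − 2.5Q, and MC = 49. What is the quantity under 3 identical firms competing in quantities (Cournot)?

Q = 55.5

With 3 symmetric Cournot firms, each firm's FOC gives 234 − 10q = 49, so q = 18.5, Q = 3·18.5 = 55.5, and P = 95.25.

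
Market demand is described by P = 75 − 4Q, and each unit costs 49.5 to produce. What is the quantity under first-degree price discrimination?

A perfectly discriminating monopolist sells every unit with P(Q) ≥ MC(Q), so output equals the competitive quantity Q = 6.375. Each buyer pays their reservation price, so CS = 0 and the firm captures all surplus.

Q = 6.375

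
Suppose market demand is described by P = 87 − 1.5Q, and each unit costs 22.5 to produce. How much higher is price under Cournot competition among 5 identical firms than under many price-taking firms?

Competitive firms price at marginal cost: P = 22.5, giving Q = 43.
Cournot with 5 identical firms: the symmetric best-response condition is 87 − 9q = 22.5. Each firm produces q = 43/6, total output Q = 215/6, price P = 33.25.
Change in price: 33.25 − 22.5 = 10.75.

Price rises by 10.75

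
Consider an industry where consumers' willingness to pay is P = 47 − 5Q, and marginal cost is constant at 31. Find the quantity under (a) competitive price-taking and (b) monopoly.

Perfect competition: P = MC = 31, so 47 − 5Q = 31 and Q = 3.2.
Monopoly sets MR = MC: 47 − 10Q = 31 ⇒ Q = 1.6, P = 47 − 5·1.6 = 39.

Competition: Q = 3.2; Monopoly: Q = 1.6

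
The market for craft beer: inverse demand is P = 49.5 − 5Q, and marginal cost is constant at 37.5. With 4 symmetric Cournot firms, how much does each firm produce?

q_i = 0.48

With 4 symmetric Cournot firms, each firm's FOC gives 49.5 − 25q = 37.5, so q = 0.48, Q = 4·0.48 = 1.92, and P = 39.9.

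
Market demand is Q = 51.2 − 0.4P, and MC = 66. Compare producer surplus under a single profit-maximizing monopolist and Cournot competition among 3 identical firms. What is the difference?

Producer surplus falls by 96.1

Inverting demand: P = 128 − 2.5Q.
A monopolist chooses Q where MR = MC. MR = 128 − 5Q; setting this equal to 66 gives Q = 12.4 and P = 97.
PS = (97 − 66)·12.4 = 384.4.
Cournot with 3 identical firms: the symmetric best-response condition is 128 − 10q = 66. Each firm produces q = 6.2, total output Q = 18.6, price P = 81.5.
PS = (81.5 − 66)·18.6 = 288.3.
Change in producer surplus: 288.3 − 384.4 = −96.1.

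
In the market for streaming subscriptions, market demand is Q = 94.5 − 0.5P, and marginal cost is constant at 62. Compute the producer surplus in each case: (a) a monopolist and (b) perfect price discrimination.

Monopoly: PS = 2016.125; Perfect PD: PS = 4032.25

Inverting demand: P = 189 − 2Q.
The monopolist equates marginal revenue to marginal cost: 189 − 4Q = 62, so Q = 31.75. From demand, P = 125.5.
PS = (125.5 − 62)·31.75 = 2016.125.
Under first-degree price discrimination the firm charges each unit its demand price and produces up to where P = MC, i.e. Q = 63.5. Consumer surplus is zero; producer surplus equals total surplus.
PS = ½·(189 − 62)·63.5 = 4032.25.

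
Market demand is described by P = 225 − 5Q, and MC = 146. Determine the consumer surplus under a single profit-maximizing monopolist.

CS = 156.025

Monopoly sets MR = MC: 225 − 10Q = 146 ⇒ Q = 7.9, P = 225 − 5·7.9 = 185.5.
CS = ½·(225 − 185.5)·7.9 = 156.025.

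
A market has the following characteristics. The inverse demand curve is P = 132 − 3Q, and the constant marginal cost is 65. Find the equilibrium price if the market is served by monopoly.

P = 98.5

Monopoly sets MR = MC: 132 − 6Q = 65 ⇒ Q = 67/6, P = 132 − 3·67/6 = 98.5.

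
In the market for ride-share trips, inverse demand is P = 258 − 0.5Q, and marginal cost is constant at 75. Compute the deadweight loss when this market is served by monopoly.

Perfect competition: P = MC = 75, so 258 − 0.5Q = 75 and Q = 366.
Monopoly sets MR = MC: 258 − Q = 75 ⇒ Q = 183, P = 258 − 0.5·183 = 166.5.
DWL is the triangle between Q = 183 and Q = 366: ½·(366 − 183)·(166.5 − 75) = 8372.25.

DWL = 8372.25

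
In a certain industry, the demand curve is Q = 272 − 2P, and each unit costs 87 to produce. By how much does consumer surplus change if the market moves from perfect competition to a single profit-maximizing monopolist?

Consumer surplus falls by 1800.75

Inverting demand: P = 136 − 0.5Q.
Competitive firms price at marginal cost: P = 87, giving Q = 98.
CS = ½·(136 − 87)·98 = 2401.
Monopoly sets MR = MC: 136 − Q = 87 ⇒ Q = 49, P = 136 − 0.5·49 = 111.5.
CS = ½·(136 − 111.5)·49 = 600.25.
Change in consumer surplus: 600.25 − 2401 = −1800.75.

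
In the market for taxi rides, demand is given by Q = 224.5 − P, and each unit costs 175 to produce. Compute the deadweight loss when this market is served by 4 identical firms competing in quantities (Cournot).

Inverting demand: P = 224.5 − Q.
Under competition P = MC = 175, so Q = (224.5 − 175)/1 = 49.5.
Cournot with 4 identical firms: the symmetric best-response condition is 224.5 − 5q = 175. Each firm produces q = 9.9, total output Q = 39.6, price P = 184.9.
DWL is the triangle between Q = 39.6 and Q = 49.5: ½·(49.5 − 39.6)·(184.9 − 175) = 49.005.

DWL = 49.005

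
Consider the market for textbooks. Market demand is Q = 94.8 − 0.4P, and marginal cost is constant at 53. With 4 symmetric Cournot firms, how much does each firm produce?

Inverting demand: P = 237 − 2.5Q.
With 4 symmetric Cournot firms, each firm's FOC gives 237 − 12.5q = 53, so q = 14.72, Q = 4·14.72 = 58.88, and P = 89.8.

q_i = 14.72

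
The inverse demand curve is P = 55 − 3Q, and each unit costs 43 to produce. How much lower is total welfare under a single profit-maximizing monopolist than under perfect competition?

Under competition P = MC = 43, so Q = (55 − 43)/3 = 4.
CS = ½·(55 − 43)·4 = 24; PS = (43 − 43)·4 = 0; TS = 24.
Monopoly sets MR = MC: 55 − 6Q = 43 ⇒ Q = 2, P = 55 − 3·2 = 49.
CS = ½·(55 − 49)·2 = 6; PS = (49 − 43)·2 = 12; TS = 18.
Change in total welfare: 18 − 24 = −6.

Total welfare falls by 6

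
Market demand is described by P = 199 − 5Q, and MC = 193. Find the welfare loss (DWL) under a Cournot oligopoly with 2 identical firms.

Competitive firms price at marginal cost: P = 193, giving Q = 1.2.
In a 2-firm Cournot equilibrium, symmetry and the first-order condition give q = (199 − 193)/(15) = 0.4. So Q = 0.8 and P = 195.
DWL is the triangle between Q = 0.8 and Q = 1.2: ½·(1.2 − 0.8)·(195 − 193) = 0.4.

DWL = 0.4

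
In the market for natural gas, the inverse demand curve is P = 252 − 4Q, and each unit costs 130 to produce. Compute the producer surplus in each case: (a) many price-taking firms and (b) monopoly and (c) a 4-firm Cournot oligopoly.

Competition: PS = 0; Monopoly: PS = 930.25; Cournot: PS = 595.36

Competitive firms price at marginal cost: P = 130, giving Q = 30.5.
PS = (130 − 130)·30.5 = 0.
Monopoly sets MR = MC: 252 − 8Q = 130 ⇒ Q = 15.25, P = 252 − 4·15.25 = 191.
PS = (191 − 130)·15.25 = 930.25.
In a 4-firm Cournot equilibrium, symmetry and the first-order condition give q = (252 − 130)/(20) = 6.1. So Q = 24.4 and P = 154.4.
PS = (154.4 − 130)·24.4 = 595.36.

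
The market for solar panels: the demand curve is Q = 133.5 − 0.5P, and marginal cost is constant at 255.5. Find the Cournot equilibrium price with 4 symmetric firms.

P = 257.8

Inverting demand: P = 267 − 2Q.
In a 4-firm Cournot equilibrium, symmetry and the first-order condition give q = (267 − 255.5)/(10) = 1.15. So Q = 4.6 and P = 257.8.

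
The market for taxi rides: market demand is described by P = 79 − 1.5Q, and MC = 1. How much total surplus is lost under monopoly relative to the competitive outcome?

Under competition P = MC = 1, so Q = (79 − 1)/1.5 = 52.
The monopolist equates marginal revenue to marginal cost: 79 − 3Q = 1, so Q = 26. From demand, P = 40.
DWL is the triangle between Q = 26 and Q = 52: ½·(52 − 26)·(40 − 1) = 507.

DWL = 507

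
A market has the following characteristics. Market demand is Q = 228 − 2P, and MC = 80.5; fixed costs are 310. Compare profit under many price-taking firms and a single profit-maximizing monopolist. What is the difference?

Profit rises by 561.125

Inverting demand: P = 114 − 0.5Q.
Perfect competition: P = MC = 80.5, so 114 − 0.5Q = 80.5 and Q = 67.
Profit = (80.5 − 80.5)·67 − 310 = −310.
A monopolist chooses Q where MR = MC. MR = 114 − Q; setting this equal to 80.5 gives Q = 33.5 and P = 97.25.
Profit = (97.25 − 80.5)·33.5 − 310 = 251.125.
Change in profit: 251.125 − −310 = 561.125.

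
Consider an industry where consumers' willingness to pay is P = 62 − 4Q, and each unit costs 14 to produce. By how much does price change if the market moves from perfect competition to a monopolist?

Competitive firms price at marginal cost: P = 14, giving Q = 12.
The monopolist equates marginal revenue to marginal cost: 62 − 8Q = 14, so Q = 6. From demand, P = 38.
Change in price: 38 − 14 = 24.

Price rises by 24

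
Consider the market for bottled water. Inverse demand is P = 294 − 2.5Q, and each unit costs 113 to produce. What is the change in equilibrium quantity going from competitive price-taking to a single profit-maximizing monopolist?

Equilibrium quantity falls by 36.2

Competitive firms price at marginal cost: P = 113, giving Q = 72.4.
Monopoly sets MR = MC: 294 − 5Q = 113 ⇒ Q = 36.2, P = 294 − 2.5·36.2 = 203.5.
Change in equilibrium quantity: 36.2 − 72.4 = −36.2.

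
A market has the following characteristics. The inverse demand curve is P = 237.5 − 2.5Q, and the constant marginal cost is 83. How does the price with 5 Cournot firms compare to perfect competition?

Cournot with 5 identical firms: the symmetric best-response condition is 237.5 − 15q = 83. Each firm produces q = 10.3, total output Q = 51.5, price P = 108.75.
Under competition P = MC = 83, so Q = (237.5 − 83)/2.5 = 61.8.

Cournot: P = 108.75; Competition: P = 83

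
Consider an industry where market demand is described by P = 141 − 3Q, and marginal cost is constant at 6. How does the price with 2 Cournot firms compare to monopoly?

With 2 symmetric Cournot firms, each firm's FOC gives 141 − 9q = 6, so q = 15, Q = 2·15 = 30, and P = 51.
The monopolist equates marginal revenue to marginal cost: 141 − 6Q = 6, so Q = 22.5. From demand, P = 73.5.

Cournot: P = 51; Monopoly: P = 73.5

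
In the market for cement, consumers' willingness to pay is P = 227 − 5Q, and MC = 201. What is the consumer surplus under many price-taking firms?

CS = 67.6

Under competition P = MC = 201, so Q = (227 − 201)/5 = 5.2.
CS = ½·(227 − 201)·5.2 = 67.6.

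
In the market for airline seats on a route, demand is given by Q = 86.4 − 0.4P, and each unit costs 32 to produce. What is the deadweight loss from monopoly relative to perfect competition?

Inverting demand: P = 216 − 2.5Q.
Under competition P = MC = 32, so Q = (216 − 32)/2.5 = 73.6.
The monopolist equates marginal revenue to marginal cost: 216 − 5Q = 32, so Q = 36.8. From demand, P = 124.
DWL is the triangle between Q = 36.8 and Q = 73.6: ½·(73.6 − 36.8)·(124 − 32) = 1692.8.

DWL = 1692.8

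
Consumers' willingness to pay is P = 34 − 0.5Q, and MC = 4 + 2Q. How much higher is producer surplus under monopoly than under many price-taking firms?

Competitive equilibrium sets price equal to marginal cost: 34 − 0.5Q = 4 + 2Q, so Q = 12 and P = 28.
PS = P·Q − VC(Q) = 28·12 − (4·12 + ½·2·12²) = 144.
A monopolist chooses Q where MR = MC. MR = 34 − Q; setting this equal to 4 + 2Q gives Q = 10 and P = 29.
PS = P·Q − VC(Q) = 29·10 − (4·10 + ½·2·10²) = 150.
Change in producer surplus: 150 − 144 = 6.

PS rises by 6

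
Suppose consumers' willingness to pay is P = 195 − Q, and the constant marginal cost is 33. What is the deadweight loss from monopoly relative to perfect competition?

DWL = 3280.5

Competitive firms price at marginal cost: P = 33, giving Q = 162.
The monopolist equates marginal revenue to marginal cost: 195 − 2Q = 33, so Q = 81. From demand, P = 114.
DWL is the triangle between Q = 81 and Q = 162: ½·(162 − 81)·(114 − 33) = 3280.5.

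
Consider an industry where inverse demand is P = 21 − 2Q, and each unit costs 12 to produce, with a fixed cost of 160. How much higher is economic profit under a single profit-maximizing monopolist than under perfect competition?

π rises by 10.125

Competitive firms price at marginal cost: P = 12, giving Q = 4.5.
Profit = (12 − 12)·4.5 − 160 = −160.
The monopolist equates marginal revenue to marginal cost: 21 − 4Q = 12, so Q = 2.25. From demand, P = 16.5.
Profit = (16.5 − 12)·2.25 − 160 = −149.875.
Change in economic profit: −149.875 − −160 = 10.125.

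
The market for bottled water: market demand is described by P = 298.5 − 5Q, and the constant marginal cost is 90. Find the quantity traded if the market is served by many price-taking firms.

Competitive firms price at marginal cost: P = 90, giving Q = 41.7.

Q = 41.7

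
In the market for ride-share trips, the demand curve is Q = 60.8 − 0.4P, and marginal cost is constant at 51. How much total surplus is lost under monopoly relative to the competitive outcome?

Inverting demand: P = 152 − 2.5Q.
Under competition P = MC = 51, so Q = (152 − 51)/2.5 = 40.4.
A monopolist chooses Q where MR = MC. MR = 152 − 5Q; setting this equal to 51 gives Q = 20.2 and P = 101.5.
DWL is the triangle between Q = 20.2 and Q = 40.4: ½·(40.4 − 20.2)·(101.5 − 51) = 510.05.

DWL = 510.05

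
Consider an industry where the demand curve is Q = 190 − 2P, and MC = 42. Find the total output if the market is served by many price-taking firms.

Inverting demand: P = 95 − 0.5Q.
Perfect competition: P = MC = 42, so 95 − 0.5Q = 42 and Q = 106.

Q = 106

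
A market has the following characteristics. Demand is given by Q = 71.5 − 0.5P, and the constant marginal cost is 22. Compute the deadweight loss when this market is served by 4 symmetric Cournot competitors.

Inverting demand: P = 143 − 2Q.
Perfect competition: P = MC = 22, so 143 − 2Q = 22 and Q = 60.5.
In a 4-firm Cournot equilibrium, symmetry and the first-order condition give q = (143 − 22)/(10) = 12.1. So Q = 48.4 and P = 46.2.
DWL is the triangle between Q = 48.4 and Q = 60.5: ½·(60.5 − 48.4)·(46.2 − 22) = 146.41.

DWL = 146.41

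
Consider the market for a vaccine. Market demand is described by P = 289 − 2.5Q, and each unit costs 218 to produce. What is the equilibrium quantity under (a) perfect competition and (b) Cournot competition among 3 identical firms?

Competitive firms price at marginal cost: P = 218, giving Q = 28.4.
Cournot with 3 identical firms: the symmetric best-response condition is 289 − 10q = 218. Each firm produces q = 7.1, total output Q = 21.3, price P = 235.75.

Competition: Q = 28.4; Cournot: Q = 21.3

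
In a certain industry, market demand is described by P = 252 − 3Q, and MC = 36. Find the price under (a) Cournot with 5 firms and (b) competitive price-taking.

With 5 symmetric Cournot firms, each firm's FOC gives 252 − 18q = 36, so q = 12, Q = 5·12 = 60, and P = 72.
Competitive firms price at marginal cost: P = 36, giving Q = 72.

Cournot: P = 72; Competition: P = 36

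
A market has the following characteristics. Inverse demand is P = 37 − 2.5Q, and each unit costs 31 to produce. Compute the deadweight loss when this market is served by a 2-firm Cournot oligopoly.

Competitive firms price at marginal cost: P = 31, giving Q = 2.4.
With 2 symmetric Cournot firms, each firm's FOC gives 37 − 7.5q = 31, so q = 0.8, Q = 2·0.8 = 1.6, and P = 33.
DWL is the triangle between Q = 1.6 and Q = 2.4: ½·(2.4 − 1.6)·(33 − 31) = 0.8.

DWL = 0.8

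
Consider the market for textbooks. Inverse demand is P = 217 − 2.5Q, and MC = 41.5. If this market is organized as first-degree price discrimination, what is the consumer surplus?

A perfectly discriminating monopolist sells every unit with P(Q) ≥ MC(Q), so output equals the competitive quantity Q = 70.2. Each buyer pays their reservation price, so CS = 0 and the firm captures all surplus.
CS = 0.

CS = 0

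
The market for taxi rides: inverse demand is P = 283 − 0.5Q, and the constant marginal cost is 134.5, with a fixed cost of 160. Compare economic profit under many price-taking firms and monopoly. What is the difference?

Competitive firms price at marginal cost: P = 134.5, giving Q = 297.
Profit = (134.5 − 134.5)·297 − 160 = −160.
The monopolist equates marginal revenue to marginal cost: 283 − Q = 134.5, so Q = 148.5. From demand, P = 208.75.
Profit = (208.75 − 134.5)·148.5 − 160 = 10866.125.
Change in economic profit: 10866.125 − −160 = 11026.125.

Economic profit rises by 11026.125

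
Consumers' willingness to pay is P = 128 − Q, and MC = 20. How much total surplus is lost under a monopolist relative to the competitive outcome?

Under competition P = MC = 20, so Q = (128 − 20)/1 = 108.
A monopolist chooses Q where MR = MC. MR = 128 − 2Q; setting this equal to 20 gives Q = 54 and P = 74.
DWL is the triangle between Q = 54 and Q = 108: ½·(108 − 54)·(74 − 20) = 1458.

DWL = 1458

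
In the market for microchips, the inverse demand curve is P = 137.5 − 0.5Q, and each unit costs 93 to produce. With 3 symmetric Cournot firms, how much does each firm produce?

q_i = 22.25

Cournot with 3 identical firms: the symmetric best-response condition is 137.5 − 2q = 93. Each firm produces q = 22.25, total output Q = 66.75, price P = 104.125.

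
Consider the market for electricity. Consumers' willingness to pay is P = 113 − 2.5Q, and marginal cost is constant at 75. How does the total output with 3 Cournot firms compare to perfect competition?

Cournot: Q = 11.4; Competition: Q = 15.2

In a 3-firm Cournot equilibrium, symmetry and the first-order condition give q = (113 − 75)/(10) = 3.8. So Q = 11.4 and P = 84.5.
Under competition P = MC = 75, so Q = (113 − 75)/2.5 = 15.2.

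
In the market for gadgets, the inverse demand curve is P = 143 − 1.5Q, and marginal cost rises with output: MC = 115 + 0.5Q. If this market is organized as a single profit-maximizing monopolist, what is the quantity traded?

Q = 8

The monopolist equates marginal revenue to marginal cost: 143 − 3Q = 115 + 0.5Q, so Q = 8. From demand, P = 131.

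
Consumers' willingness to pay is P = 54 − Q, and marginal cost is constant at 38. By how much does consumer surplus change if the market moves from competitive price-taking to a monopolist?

Perfect competition: P = MC = 38, so 54 − Q = 38 and Q = 16.
CS = ½·(54 − 38)·16 = 128.
A monopolist chooses Q where MR = MC. MR = 54 − 2Q; setting this equal to 38 gives Q = 8 and P = 46.
CS = ½·(54 − 46)·8 = 32.
Change in consumer surplus: 32 − 128 = −96.

Consumer surplus falls by 96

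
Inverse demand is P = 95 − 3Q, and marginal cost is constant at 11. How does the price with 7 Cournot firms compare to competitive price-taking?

In a 7-firm Cournot equilibrium, symmetry and the first-order condition give q = (95 − 11)/(24) = 3.5. So Q = 24.5 and P = 21.5.
Competitive firms price at marginal cost: P = 11, giving Q = 28.

Cournot: P = 21.5; Competition: P = 11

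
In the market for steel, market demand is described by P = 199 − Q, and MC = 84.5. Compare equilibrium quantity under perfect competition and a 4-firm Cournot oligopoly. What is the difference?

Equilibrium quantity falls by 22.9

Under competition P = MC = 84.5, so Q = (199 − 84.5)/1 = 114.5.
In a 4-firm Cournot equilibrium, symmetry and the first-order condition give q = (199 − 84.5)/(5) = 22.9. So Q = 91.6 and P = 107.4.
Change in equilibrium quantity: 91.6 − 114.5 = −22.9.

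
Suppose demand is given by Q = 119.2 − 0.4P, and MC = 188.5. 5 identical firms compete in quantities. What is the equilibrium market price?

Inverting demand: P = 298 − 2.5Q.
Cournot with 5 identical firms: the symmetric best-response condition is 298 − 15q = 188.5. Each firm produces q = 7.3, total output Q = 36.5, price P = 206.75.

P = 206.75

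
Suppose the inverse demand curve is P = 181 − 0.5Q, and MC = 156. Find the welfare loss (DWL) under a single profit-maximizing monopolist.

Under competition P = MC = 156, so Q = (181 − 156)/0.5 = 50.
Monopoly sets MR = MC: 181 − Q = 156 ⇒ Q = 25, P = 181 − 0.5·25 = 168.5.
DWL is the triangle between Q = 25 and Q = 50: ½·(50 − 25)·(168.5 − 156) = 156.25.

DWL = 156.25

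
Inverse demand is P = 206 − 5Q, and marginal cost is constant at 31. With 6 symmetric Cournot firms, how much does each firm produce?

With 6 symmetric Cournot firms, each firm's FOC gives 206 − 35q = 31, so q = 5, Q = 6·5 = 30, and P = 56.

q_i = 5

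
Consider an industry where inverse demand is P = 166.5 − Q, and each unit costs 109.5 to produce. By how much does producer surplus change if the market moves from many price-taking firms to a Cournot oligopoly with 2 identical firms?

PS rises by 722

Perfect competition: P = MC = 109.5, so 166.5 − Q = 109.5 and Q = 57.
PS = (109.5 − 109.5)·57 = 0.
With 2 symmetric Cournot firms, each firm's FOC gives 166.5 − 3q = 109.5, so q = 19, Q = 2·19 = 38, and P = 128.5.
PS = (128.5 − 109.5)·38 = 722.
Change in producer surplus: 722 − 0 = 722.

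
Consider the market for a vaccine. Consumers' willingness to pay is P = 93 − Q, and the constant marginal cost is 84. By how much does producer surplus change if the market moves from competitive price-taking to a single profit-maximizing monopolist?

Perfect competition: P = MC = 84, so 93 − Q = 84 and Q = 9.
PS = (84 − 84)·9 = 0.
The monopolist equates marginal revenue to marginal cost: 93 − 2Q = 84, so Q = 4.5. From demand, P = 88.5.
PS = (88.5 − 84)·4.5 = 20.25.
Change in producer surplus: 20.25 − 0 = 20.25.

PS rises by 20.25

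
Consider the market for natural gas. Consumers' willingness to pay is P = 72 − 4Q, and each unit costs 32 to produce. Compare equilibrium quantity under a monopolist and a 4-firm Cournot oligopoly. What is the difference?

Q rises by 3

Monopoly sets MR = MC: 72 − 8Q = 32 ⇒ Q = 5, P = 72 − 4·5 = 52.
In a 4-firm Cournot equilibrium, symmetry and the first-order condition give q = (72 − 32)/(20) = 2. So Q = 8 and P = 40.
Change in equilibrium quantity: 8 − 5 = 3.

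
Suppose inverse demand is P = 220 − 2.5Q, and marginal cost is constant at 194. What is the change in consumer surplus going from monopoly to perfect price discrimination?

Consumer surplus falls by 33.8

A monopolist chooses Q where MR = MC. MR = 220 − 5Q; setting this equal to 194 gives Q = 5.2 and P = 207.
CS = ½·(220 − 207)·5.2 = 33.8.
A perfectly discriminating monopolist sells every unit with P(Q) ≥ MC(Q), so output equals the competitive quantity Q = 10.4. Each buyer pays their reservation price, so CS = 0 and the firm captures all surplus.
CS = 0.
Change in consumer surplus: 0 − 33.8 = −33.8.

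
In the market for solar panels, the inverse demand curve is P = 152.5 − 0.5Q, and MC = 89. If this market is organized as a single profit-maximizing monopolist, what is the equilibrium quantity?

Monopoly sets MR = MC: 152.5 − Q = 89 ⇒ Q = 63.5, P = 152.5 − 0.5·63.5 = 120.75.

Q = 63.5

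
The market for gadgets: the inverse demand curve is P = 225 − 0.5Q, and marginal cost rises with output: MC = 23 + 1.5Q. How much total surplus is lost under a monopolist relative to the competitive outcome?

DWL = 408.04

Under competition P = MC: 225 − 0.5Q = 23 + 1.5Q ⇒ Q = 101, P = 174.5.
A monopolist chooses Q where MR = MC. MR = 225 − Q; setting this equal to 23 + 1.5Q gives Q = 80.8 and P = 184.6.
CS = ½·(225 − 174.5)·101 = 2550.25; PS = (174.5·101 − 23·101 − ½·1.5·101²) = 7650.75; TS = 10201.
CS = ½·(225 − 184.6)·80.8 = 1632.16; PS = (184.6·80.8 − 23·80.8 − ½·1.5·80.8²) = 8160.8; TS = 9792.96.
DWL = 10201 − 9792.96 = 408.04.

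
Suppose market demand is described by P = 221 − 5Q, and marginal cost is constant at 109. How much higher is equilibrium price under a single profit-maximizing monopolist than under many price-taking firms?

Equilibrium price rises by 56

Competitive firms price at marginal cost: P = 109, giving Q = 22.4.
The monopolist equates marginal revenue to marginal cost: 221 − 10Q = 109, so Q = 11.2. From demand, P = 165.
Change in equilibrium price: 165 − 109 = 56.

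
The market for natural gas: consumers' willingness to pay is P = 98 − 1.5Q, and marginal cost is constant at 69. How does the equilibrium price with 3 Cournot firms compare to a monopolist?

Cournot: P = 76.25; Monopoly: P = 83.5

Cournot with 3 identical firms: the symmetric best-response condition is 98 − 6q = 69. Each firm produces q = 29/6, total output Q = 14.5, price P = 76.25.
A monopolist chooses Q where MR = MC. MR = 98 − 3Q; setting this equal to 69 gives Q = 29/3 and P = 83.5.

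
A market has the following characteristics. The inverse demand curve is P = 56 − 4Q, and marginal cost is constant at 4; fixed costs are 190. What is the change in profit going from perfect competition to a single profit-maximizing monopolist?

Profit rises by 169

Under competition P = MC = 4, so Q = (56 − 4)/4 = 13.
Profit = (4 − 4)·13 − 190 = −190.
The monopolist equates marginal revenue to marginal cost: 56 − 8Q = 4, so Q = 6.5. From demand, P = 30.
Profit = (30 − 4)·6.5 − 190 = −21.
Change in profit: −21 − −190 = 169.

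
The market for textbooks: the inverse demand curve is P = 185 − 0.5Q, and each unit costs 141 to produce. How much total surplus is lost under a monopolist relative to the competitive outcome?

Under competition P = MC = 141, so Q = (185 − 141)/0.5 = 88.
The monopolist equates marginal revenue to marginal cost: 185 − Q = 141, so Q = 44. From demand, P = 163.
DWL is the triangle between Q = 44 and Q = 88: ½·(88 − 44)·(163 − 141) = 484.

DWL = 484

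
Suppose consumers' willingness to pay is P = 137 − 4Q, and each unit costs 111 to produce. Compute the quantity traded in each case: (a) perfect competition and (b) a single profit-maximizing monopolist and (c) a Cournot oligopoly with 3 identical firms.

Competition: Q = 6.5; Monopoly: Q = 3.25; Cournot: Q = 4.875

Perfect competition: P = MC = 111, so 137 − 4Q = 111 and Q = 6.5.
Monopoly sets MR = MC: 137 − 8Q = 111 ⇒ Q = 3.25, P = 137 − 4·3.25 = 124.
With 3 symmetric Cournot firms, each firm's FOC gives 137 − 16q = 111, so q = 1.625, Q = 3·1.625 = 4.875, and P = 117.5.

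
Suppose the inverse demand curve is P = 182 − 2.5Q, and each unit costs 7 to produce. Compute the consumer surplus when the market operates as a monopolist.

CS = 1531.25

The monopolist equates marginal revenue to marginal cost: 182 − 5Q = 7, so Q = 35. From demand, P = 94.5.
CS = ½·(182 − 94.5)·35 = 1531.25.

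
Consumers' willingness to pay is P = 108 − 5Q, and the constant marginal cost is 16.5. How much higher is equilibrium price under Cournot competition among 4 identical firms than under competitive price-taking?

Equilibrium price rises by 18.3

Perfect competition: P = MC = 16.5, so 108 − 5Q = 16.5 and Q = 18.3.
With 4 symmetric Cournot firms, each firm's FOC gives 108 − 25q = 16.5, so q = 3.66, Q = 4·3.66 = 14.64, and P = 34.8.
Change in equilibrium price: 34.8 − 16.5 = 18.3.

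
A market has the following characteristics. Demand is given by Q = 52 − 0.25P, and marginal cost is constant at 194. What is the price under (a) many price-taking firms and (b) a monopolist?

Competition: P = 194; Monopoly: P = 201

Inverting demand: P = 208 − 4Q.
Perfect competition: P = MC = 194, so 208 − 4Q = 194 and Q = 3.5.
The monopolist equates marginal revenue to marginal cost: 208 − 8Q = 194, so Q = 1.75. From demand, P = 201.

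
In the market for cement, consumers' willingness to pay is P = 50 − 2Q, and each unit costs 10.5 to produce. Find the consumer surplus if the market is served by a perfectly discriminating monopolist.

With perfect price discrimination, output is the efficient level Q = 19.75 (where demand meets MC), but every buyer pays their willingness to pay: CS = 0 and PS = total surplus.
CS = 0.

CS = 0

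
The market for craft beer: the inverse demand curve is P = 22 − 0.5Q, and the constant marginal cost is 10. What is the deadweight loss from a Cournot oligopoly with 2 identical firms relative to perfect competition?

DWL = 16

Under competition P = MC = 10, so Q = (22 − 10)/0.5 = 24.
In a 2-firm Cournot equilibrium, symmetry and the first-order condition give q = (22 − 10)/(1.5) = 8. So Q = 16 and P = 14.
DWL is the triangle between Q = 16 and Q = 24: ½·(24 − 16)·(14 − 10) = 16.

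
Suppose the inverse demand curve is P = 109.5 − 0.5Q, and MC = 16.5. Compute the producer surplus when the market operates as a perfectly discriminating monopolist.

PS = 8649

With perfect price discrimination, output is the efficient level Q = 186 (where demand meets MC), but every buyer pays their willingness to pay: CS = 0 and PS = total surplus.
PS = ½·(109.5 − 16.5)·186 = 8649.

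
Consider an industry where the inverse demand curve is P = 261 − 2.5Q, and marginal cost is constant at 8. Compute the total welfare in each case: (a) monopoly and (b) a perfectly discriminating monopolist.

The monopolist equates marginal revenue to marginal cost: 261 − 5Q = 8, so Q = 50.6. From demand, P = 134.5.
CS = ½·(261 − 134.5)·50.6 = 3200.45; PS = (134.5 − 8)·50.6 = 6400.9; TS = 9601.35.
With perfect price discrimination, output is the efficient level Q = 101.2 (where demand meets MC), but every buyer pays their willingness to pay: CS = 0 and PS = total surplus.
TS = 12801.8 (equal to competitive TS).

Monopoly: TS = 9601.35; Perfect PD: TS = 12801.8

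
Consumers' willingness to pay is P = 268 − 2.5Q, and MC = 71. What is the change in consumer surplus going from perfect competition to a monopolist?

Competitive firms price at marginal cost: P = 71, giving Q = 78.8.
CS = ½·(268 − 71)·78.8 = 7761.8.
Monopoly sets MR = MC: 268 − 5Q = 71 ⇒ Q = 39.4, P = 268 − 2.5·39.4 = 169.5.
CS = ½·(268 − 169.5)·39.4 = 1940.45.
Change in consumer surplus: 1940.45 − 7761.8 = −5821.35.

CS falls by 5821.35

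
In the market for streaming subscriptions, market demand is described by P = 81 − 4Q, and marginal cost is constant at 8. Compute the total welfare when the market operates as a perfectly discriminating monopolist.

TS = 666.125

With perfect price discrimination, output is the efficient level Q = 18.25 (where demand meets MC), but every buyer pays their willingness to pay: CS = 0 and PS = total surplus.
TS = 666.125 (equal to competitive TS).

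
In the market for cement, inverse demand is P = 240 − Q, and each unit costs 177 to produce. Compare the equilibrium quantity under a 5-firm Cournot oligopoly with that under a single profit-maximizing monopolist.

Cournot: Q = 52.5; Monopoly: Q = 31.5

With 5 symmetric Cournot firms, each firm's FOC gives 240 − 6q = 177, so q = 10.5, Q = 5·10.5 = 52.5, and P = 187.5.
The monopolist equates marginal revenue to marginal cost: 240 − 2Q = 177, so Q = 31.5. From demand, P = 208.5.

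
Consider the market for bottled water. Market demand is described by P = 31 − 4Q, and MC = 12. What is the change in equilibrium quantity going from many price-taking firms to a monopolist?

Q falls by 2.375

Perfect competition: P = MC = 12, so 31 − 4Q = 12 and Q = 4.75.
Monopoly sets MR = MC: 31 − 8Q = 12 ⇒ Q = 2.375, P = 31 − 4·2.375 = 21.5.
Change in equilibrium quantity: 2.375 − 4.75 = −2.375.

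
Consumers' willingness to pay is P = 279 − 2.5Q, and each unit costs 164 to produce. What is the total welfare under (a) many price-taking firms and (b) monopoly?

Perfect competition: P = MC = 164, so 279 − 2.5Q = 164 and Q = 46.
CS = ½·(279 − 164)·46 = 2645; PS = (164 − 164)·46 = 0; TS = 2645.
Monopoly sets MR = MC: 279 − 5Q = 164 ⇒ Q = 23, P = 279 − 2.5·23 = 221.5.
CS = ½·(279 − 221.5)·23 = 661.25; PS = (221.5 − 164)·23 = 1322.5; TS = 1983.75.

Competition: TS = 2645; Monopoly: TS = 1983.75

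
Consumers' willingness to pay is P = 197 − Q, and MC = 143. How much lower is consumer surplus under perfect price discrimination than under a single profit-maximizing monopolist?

The monopolist equates marginal revenue to marginal cost: 197 − 2Q = 143, so Q = 27. From demand, P = 170.
CS = ½·(197 − 170)·27 = 364.5.
Under first-degree price discrimination the firm charges each unit its demand price and produces up to where P = MC, i.e. Q = 54. Consumer surplus is zero; producer surplus equals total surplus.
CS = 0.
Change in consumer surplus: 0 − 364.5 = −364.5.

CS falls by 364.5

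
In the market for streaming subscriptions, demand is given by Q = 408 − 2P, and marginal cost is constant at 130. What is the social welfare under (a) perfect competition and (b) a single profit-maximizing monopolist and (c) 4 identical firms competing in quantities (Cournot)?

Inverting demand: P = 204 − 0.5Q.
Perfect competition: P = MC = 130, so 204 − 0.5Q = 130 and Q = 148.
CS = ½·(204 − 130)·148 = 5476; PS = (130 − 130)·148 = 0; TS = 5476.
The monopolist equates marginal revenue to marginal cost: 204 − Q = 130, so Q = 74. From demand, P = 167.
CS = ½·(204 − 167)·74 = 1369; PS = (167 − 130)·74 = 2738; TS = 4107.
Cournot with 4 identical firms: the symmetric best-response condition is 204 − 2.5q = 130. Each firm produces q = 29.6, total output Q = 118.4, price P = 144.8.
CS = ½·(204 − 144.8)·118.4 = 3504.64; PS = (144.8 − 130)·118.4 = 1752.32; TS = 5256.96.

Competition: TS = 5476; Monopoly: TS = 4107; Cournot: TS = 5256.96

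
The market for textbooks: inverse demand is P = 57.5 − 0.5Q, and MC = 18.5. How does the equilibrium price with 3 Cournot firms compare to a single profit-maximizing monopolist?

Cournot: P = 28.25; Monopoly: P = 38

With 3 symmetric Cournot firms, each firm's FOC gives 57.5 − 2q = 18.5, so q = 19.5, Q = 3·19.5 = 58.5, and P = 28.25.
Monopoly sets MR = MC: 57.5 − Q = 18.5 ⇒ Q = 39, P = 57.5 − 0.5·39 = 38.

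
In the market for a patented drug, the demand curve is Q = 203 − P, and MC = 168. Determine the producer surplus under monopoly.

Inverting demand: P = 203 − Q.
Monopoly sets MR = MC: 203 − 2Q = 168 ⇒ Q = 17.5, P = 203 − 17.5 = 185.5.
PS = (185.5 − 168)·17.5 = 306.25.

PS = 306.25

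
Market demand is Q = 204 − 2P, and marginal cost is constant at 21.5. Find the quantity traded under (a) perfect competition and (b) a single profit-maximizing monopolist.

Inverting demand: P = 102 − 0.5Q.
Competitive firms price at marginal cost: P = 21.5, giving Q = 161.
The monopolist equates marginal revenue to marginal cost: 102 − Q = 21.5, so Q = 80.5. From demand, P = 61.75.

Competition: Q = 161; Monopoly: Q = 80.5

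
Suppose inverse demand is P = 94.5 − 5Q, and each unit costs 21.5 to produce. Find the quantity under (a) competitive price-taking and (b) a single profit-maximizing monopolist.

Under competition P = MC = 21.5, so Q = (94.5 − 21.5)/5 = 14.6.
The monopolist equates marginal revenue to marginal cost: 94.5 − 10Q = 21.5, so Q = 7.3. From demand, P = 58.

Competition: Q = 14.6; Monopoly: Q = 7.3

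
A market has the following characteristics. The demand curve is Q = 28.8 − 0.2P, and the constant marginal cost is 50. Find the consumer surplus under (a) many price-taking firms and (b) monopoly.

Competition: CS = 883.6; Monopoly: CS = 220.9

Inverting demand: P = 144 − 5Q.
Perfect competition: P = MC = 50, so 144 − 5Q = 50 and Q = 18.8.
CS = ½·(144 − 50)·18.8 = 883.6.
A monopolist chooses Q where MR = MC. MR = 144 − 10Q; setting this equal to 50 gives Q = 9.4 and P = 97.
CS = ½·(144 − 97)·9.4 = 220.9.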